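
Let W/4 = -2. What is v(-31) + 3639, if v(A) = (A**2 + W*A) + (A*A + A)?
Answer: 5778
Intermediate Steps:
W = -8 (W = 4*(-2) = -8)
v(A) = -7*A + 2*A**2 (v(A) = (A**2 - 8*A) + (A*A + A) = (A**2 - 8*A) + (A**2 + A) = (A**2 - 8*A) + (A + A**2) = -7*A + 2*A**2)
v(-31) + 3639 = -31*(-7 + 2*(-31)) + 3639 = -31*(-7 - 62) + 3639 = -31*(-69) + 3639 = 2139 + 3639 = 5778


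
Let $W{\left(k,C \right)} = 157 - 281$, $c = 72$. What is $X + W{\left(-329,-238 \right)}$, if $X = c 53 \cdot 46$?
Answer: $175412$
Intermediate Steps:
$W{\left(k,C \right)} = -124$ ($W{\left(k,C \right)} = 157 - 281 = -124$)
$X = 175536$ ($X = 72 \cdot 53 \cdot 46 = 3816 \cdot 46 = 175536$)
$X + W{\left(-329,-238 \right)} = 175536 - 124 = 175412$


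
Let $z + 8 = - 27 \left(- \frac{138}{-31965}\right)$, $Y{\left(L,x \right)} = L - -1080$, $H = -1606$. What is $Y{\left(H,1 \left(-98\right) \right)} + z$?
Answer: $- \frac{5691012}{10655} \approx -534.12$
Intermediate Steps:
$Y{\left(L,x \right)} = 1080 + L$ ($Y{\left(L,x \right)} = L + 1080 = 1080 + L$)
$z = - \frac{86482}{10655}$ ($z = -8 - 27 \left(- \frac{138}{-31965}\right) = -8 - 27 \left(\left(-138\right) \left(- \frac{1}{31965}\right)\right) = -8 - \frac{1242}{10655} = - \frac{86482}{10655} \approx -8.1166$)
$Y{\left(H,1 \left(-98\right) \right)} + z = \left(1080 - 1606\right) - \frac{86482}{10655} = -526 - \frac{86482}{10655} = - \frac{5691012}{10655}$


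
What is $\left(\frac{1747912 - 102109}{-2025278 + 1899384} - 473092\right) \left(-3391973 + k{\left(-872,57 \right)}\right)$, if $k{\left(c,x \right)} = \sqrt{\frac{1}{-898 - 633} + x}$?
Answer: $\frac{202029609303560623}{125894} - \frac{59561090051 \sqrt{133604246}}{192743714} \approx 1.6048 \cdot 10^{12}$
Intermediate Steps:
$k{\left(c,x \right)} = \sqrt{- \frac{1}{1531} + x}$ ($k{\left(c,x \right)} = \sqrt{\frac{1}{-1531} + x} = \sqrt{- \frac{1}{1531} + x}$)
$\left(\frac{1747912 - 102109}{-2025278 + 1899384} - 473092\right) \left(-3391973 + k{\left(-872,57 \right)}\right) = \left(\frac{1747912 - 102109}{-2025278 + 1899384} - 473092\right) \left(-3391973 + \frac{\sqrt{-1531 + 2343961 \cdot 57}}{1531}\right) = \left(\frac{1645803}{-125894} - 473092\right) \left(-3391973 + \frac{\sqrt{-1531 + 133605777}}{1531}\right) = \left(1645803 \left(- \frac{1}{125894}\right) - 473092\right) \left(-3391973 + \frac{\sqrt{133604246}}{1531}\right) = \left(- \frac{1645803}{125894} - 473092\right) \left(-3391973 + \frac{\sqrt{133604246}}{1531}\right) = - \frac{59561090051 \left(-3391973 + \frac{\sqrt{133604246}}{1531}\right)}{125894} = \frac{202029609303560623}{125894} - \frac{59561090051 \sqrt{133604246}}{192743714}$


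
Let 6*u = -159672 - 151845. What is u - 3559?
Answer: -110957/2 ≈ -55479.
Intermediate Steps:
u = -103839/2 (u = (-159672 - 151845)/6 = (⅙)*(-311517) = -103839/2 ≈ -51920.)
u - 3559 = -103839/2 - 3559 = -110957/2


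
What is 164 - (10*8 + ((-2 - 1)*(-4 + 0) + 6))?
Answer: 66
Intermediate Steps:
164 - (10*8 + ((-2 - 1)*(-4 + 0) + 6)) = 164 - (80 + (-3*(-4) + 6)) = 164 - (80 + (12 + 6)) = 164 - (80 + 18) = 164 - 1*98 = 164 - 98 = 66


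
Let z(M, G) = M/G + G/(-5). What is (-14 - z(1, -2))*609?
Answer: -84651/10 ≈ -8465.1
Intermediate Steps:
z(M, G) = -G/5 + M/G (z(M, G) = M/G + G*(-⅕) = M/G - G/5 = -G/5 + M/G)
(-14 - z(1, -2))*609 = (-14 - (-⅕*(-2) + 1/(-2)))*609 = (-14 - (⅖ + 1*(-½)))*609 = (-14 - (⅖ - ½))*609 = (-14 - 1*(-⅒))*609 = (-14 + ⅒)*609 = -139/10*609 = -84651/10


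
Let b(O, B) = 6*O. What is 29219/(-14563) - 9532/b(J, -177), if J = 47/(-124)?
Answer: 8602380113/2053383 ≈ 4189.4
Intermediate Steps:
J = -47/124 (J = 47*(-1/124) = -47/124 ≈ -0.37903)
29219/(-14563) - 9532/b(J, -177) = 29219/(-14563) - 9532/(6*(-47/124)) = 29219*(-1/14563) - 9532/(-141/62) = -29219/14563 - 9532*(-62/141) = -29219/14563 + 590984/141 = 8602380113/2053383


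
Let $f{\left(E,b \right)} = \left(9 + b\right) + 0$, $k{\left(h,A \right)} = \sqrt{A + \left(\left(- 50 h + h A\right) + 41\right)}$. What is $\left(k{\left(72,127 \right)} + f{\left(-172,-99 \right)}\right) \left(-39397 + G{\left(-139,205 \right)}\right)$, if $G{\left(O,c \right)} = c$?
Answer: $3527280 - 156768 \sqrt{357} \approx 5.6524 \cdot 10^{5}$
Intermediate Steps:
$k{\left(h,A \right)} = \sqrt{41 + A - 50 h + A h}$ ($k{\left(h,A \right)} = \sqrt{A + \left(\left(- 50 h + A h\right) + 41\right)} = \sqrt{A + \left(41 - 50 h + A h\right)} = \sqrt{41 + A - 50 h + A h}$)
$f{\left(E,b \right)} = 9 + b$
$\left(k{\left(72,127 \right)} + f{\left(-172,-99 \right)}\right) \left(-39397 + G{\left(-139,205 \right)}\right) = \left(\sqrt{41 + 127 - 3600 + 127 \cdot 72} + \left(9 - 99\right)\right) \left(-39397 + 205\right) = \left(\sqrt{41 + 127 - 3600 + 9144} - 90\right) \left(-39192\right) = \left(\sqrt{5712} - 90\right) \left(-39192\right) = \left(4 \sqrt{357} - 90\right) \left(-39192\right) = \left(-90 + 4 \sqrt{357}\right) \left(-39192\right) = 3527280 - 156768 \sqrt{357}$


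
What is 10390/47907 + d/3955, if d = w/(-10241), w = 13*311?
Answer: 420634092449/1940384646585 ≈ 0.21678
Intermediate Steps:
w = 4043
d = -4043/10241 (d = 4043/(-10241) = 4043*(-1/10241) = -4043/10241 ≈ -0.39479)
10390/47907 + d/3955 = 10390/47907 - 4043/10241/3955 = 10390*(1/47907) - 4043/10241*1/3955 = 10390/47907 - 4043/40503155 = 420634092449/1940384646585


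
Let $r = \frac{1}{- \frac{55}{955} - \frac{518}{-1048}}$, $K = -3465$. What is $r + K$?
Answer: $- \frac{151337741}{43705} \approx -3462.7$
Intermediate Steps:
$r = \frac{100084}{43705}$ ($r = \frac{1}{\left(-55\right) \frac{1}{955} - - \frac{259}{524}} = \frac{1}{- \frac{11}{191} + \frac{259}{524}} = \frac{1}{\frac{43705}{100084}} = \frac{100084}{43705} \approx 2.29$)
$r + K = \frac{100084}{43705} - 3465 = - \frac{151337741}{43705}$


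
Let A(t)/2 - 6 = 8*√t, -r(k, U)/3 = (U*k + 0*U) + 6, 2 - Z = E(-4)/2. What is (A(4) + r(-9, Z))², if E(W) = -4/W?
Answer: 17689/4 ≈ 4422.3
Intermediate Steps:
Z = 3/2 (Z = 2 - (-4/(-4))/2 = 2 - (-4*(-¼))/2 = 2 - 1/2 = 2 - 1*½ = 2 - ½ = 3/2 ≈ 1.5000)
r(k, U) = -18 - 3*U*k (r(k, U) = -3*((U*k + 0*U) + 6) = -3*((U*k + 0) + 6) = -3*(U*k + 6) = -3*(6 + U*k) = -18 - 3*U*k)
A(t) = 12 + 16*√t (A(t) = 12 + 2*(8*√t) = 12 + 16*√t)
(A(4) + r(-9, Z))² = ((12 + 16*√4) + (-18 - 3*3/2*(-9)))² = ((12 + 16*2) + (-18 + 81/2))² = ((12 + 32) + 45/2)² = (44 + 45/2)² = (133/2)² = 17689/4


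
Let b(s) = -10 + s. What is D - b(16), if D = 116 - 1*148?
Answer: -38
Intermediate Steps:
D = -32 (D = 116 - 148 = -32)
D - b(16) = -32 - (-10 + 16) = -32 - 1*6 = -32 - 6 = -38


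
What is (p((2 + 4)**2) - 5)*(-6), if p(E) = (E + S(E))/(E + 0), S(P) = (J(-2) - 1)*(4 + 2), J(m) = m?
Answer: 27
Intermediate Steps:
S(P) = -18 (S(P) = (-2 - 1)*(4 + 2) = -3*6 = -18)
p(E) = (-18 + E)/E (p(E) = (E - 18)/(E + 0) = (-18 + E)/E)
(p((2 + 4)**2) - 5)*(-6) = ((-18 + (2 + 4)**2)/((2 + 4)**2) - 5)*(-6) = ((-18 + 6**2)/(6**2) - 5)*(-6) = ((-18 + 36)/36 - 5)*(-6) = ((1/36)*18 - 5)*(-6) = (1/2 - 5)*(-6) = -9/2*(-6) = 27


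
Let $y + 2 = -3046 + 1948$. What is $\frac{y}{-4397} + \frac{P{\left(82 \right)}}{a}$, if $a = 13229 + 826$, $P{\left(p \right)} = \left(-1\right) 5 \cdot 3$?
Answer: $\frac{1026303}{4119989} \approx 0.2491$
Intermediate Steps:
$P{\left(p \right)} = -15$ ($P{\left(p \right)} = \left(-5\right) 3 = -15$)
$a = 14055$
$y = -1100$ ($y = -2 + \left(-3046 + 1948\right) = -2 - 1098 = -1100$)
$\frac{y}{-4397} + \frac{P{\left(82 \right)}}{a} = - \frac{1100}{-4397} - \frac{15}{14055} = \left(-1100\right) \left(- \frac{1}{4397}\right) - \frac{1}{937} = \frac{1100}{4397} - \frac{1}{937} = \frac{1026303}{4119989}$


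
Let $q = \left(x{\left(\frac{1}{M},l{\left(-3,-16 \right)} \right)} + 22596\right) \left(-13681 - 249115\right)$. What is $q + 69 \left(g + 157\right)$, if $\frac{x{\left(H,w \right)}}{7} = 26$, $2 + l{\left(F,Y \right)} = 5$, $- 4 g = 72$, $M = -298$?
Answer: $-5985957697$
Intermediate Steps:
$g = -18$ ($g = \left(- \frac{1}{4}\right) 72 = -18$)
$l{\left(F,Y \right)} = 3$ ($l{\left(F,Y \right)} = -2 + 5 = 3$)
$x{\left(H,w \right)} = 182$ ($x{\left(H,w \right)} = 7 \cdot 26 = 182$)
$q = -5985967288$ ($q = \left(182 + 22596\right) \left(-13681 - 249115\right) = 22778 \left(-262796\right) = -5985967288$)
$q + 69 \left(g + 157\right) = -5985967288 + 69 \left(-18 + 157\right) = -5985967288 + 69 \cdot 139 = -5985967288 + 9591 = -5985957697$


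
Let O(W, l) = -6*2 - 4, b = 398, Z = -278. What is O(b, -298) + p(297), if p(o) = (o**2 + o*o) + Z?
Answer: 176124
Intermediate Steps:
O(W, l) = -16 (O(W, l) = -12 - 4 = -16)
p(o) = -278 + 2*o**2 (p(o) = (o**2 + o*o) - 278 = (o**2 + o**2) - 278 = 2*o**2 - 278 = -278 + 2*o**2)
O(b, -298) + p(297) = -16 + (-278 + 2*297**2) = -16 + (-278 + 2*88209) = -16 + (-278 + 176418) = -16 + 176140 = 176124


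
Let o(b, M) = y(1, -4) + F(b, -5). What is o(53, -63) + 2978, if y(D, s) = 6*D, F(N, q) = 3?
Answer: 2987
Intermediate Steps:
o(b, M) = 9 (o(b, M) = 6*1 + 3 = 6 + 3 = 9)
o(53, -63) + 2978 = 9 + 2978 = 2987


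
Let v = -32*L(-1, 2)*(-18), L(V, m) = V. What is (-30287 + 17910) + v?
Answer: -12953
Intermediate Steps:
v = -576 (v = -32*(-1)*(-18) = 32*(-18) = -576)
(-30287 + 17910) + v = (-30287 + 17910) - 576 = -12377 - 576 = -12953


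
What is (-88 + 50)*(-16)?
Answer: 608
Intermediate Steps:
(-88 + 50)*(-16) = -38*(-16) = 608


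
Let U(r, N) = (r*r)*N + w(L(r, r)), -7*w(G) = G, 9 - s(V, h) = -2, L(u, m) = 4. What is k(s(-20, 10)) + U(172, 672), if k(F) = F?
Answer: 139163209/7 ≈ 1.9880e+7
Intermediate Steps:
s(V, h) = 11 (s(V, h) = 9 - 1*(-2) = 9 + 2 = 11)
w(G) = -G/7
U(r, N) = -4/7 + N*r² (U(r, N) = (r*r)*N - ⅐*4 = r²*N - 4/7 = N*r² - 4/7 = -4/7 + N*r²)
k(s(-20, 10)) + U(172, 672) = 11 + (-4/7 + 672*172²) = 11 + (-4/7 + 672*29584) = 11 + (-4/7 + 19880448) = 11 + 139163132/7 = 139163209/7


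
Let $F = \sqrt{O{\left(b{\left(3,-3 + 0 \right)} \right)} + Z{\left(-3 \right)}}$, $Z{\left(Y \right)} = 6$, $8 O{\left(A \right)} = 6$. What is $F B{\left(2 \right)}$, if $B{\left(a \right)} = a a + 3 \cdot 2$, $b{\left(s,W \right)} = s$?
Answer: $15 \sqrt{3} \approx 25.981$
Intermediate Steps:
$O{\left(A \right)} = \frac{3}{4}$ ($O{\left(A \right)} = \frac{1}{8} \cdot 6 = \frac{3}{4}$)
$B{\left(a \right)} = 6 + a^{2}$ ($B{\left(a \right)} = a^{2} + 6 = 6 + a^{2}$)
$F = \frac{3 \sqrt{3}}{2}$ ($F = \sqrt{\frac{3}{4} + 6} = \sqrt{\frac{27}{4}} = \frac{3 \sqrt{3}}{2} \approx 2.5981$)
$F B{\left(2 \right)} = \frac{3 \sqrt{3}}{2} \left(6 + 2^{2}\right) = \frac{3 \sqrt{3}}{2} \left(6 + 4\right) = \frac{3 \sqrt{3}}{2} \cdot 10 = 15 \sqrt{3}$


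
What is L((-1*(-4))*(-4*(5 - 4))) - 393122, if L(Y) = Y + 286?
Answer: -392852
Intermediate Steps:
L(Y) = 286 + Y
L((-1*(-4))*(-4*(5 - 4))) - 393122 = (286 + (-1*(-4))*(-4*(5 - 4))) - 393122 = (286 + 4*(-4*1)) - 393122 = (286 + 4*(-4)) - 393122 = (286 - 16) - 393122 = 270 - 393122 = -392852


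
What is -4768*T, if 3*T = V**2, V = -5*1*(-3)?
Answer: -357600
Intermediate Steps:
V = 15 (V = -5*(-3) = 15)
T = 75 (T = (1/3)*15**2 = (1/3)*225 = 75)
-4768*T = -4768*75 = -357600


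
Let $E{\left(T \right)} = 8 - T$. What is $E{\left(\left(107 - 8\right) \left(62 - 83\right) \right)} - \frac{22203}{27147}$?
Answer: $\frac{18877862}{9049} \approx 2086.2$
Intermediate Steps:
$E{\left(\left(107 - 8\right) \left(62 - 83\right) \right)} - \frac{22203}{27147} = \left(8 - \left(107 - 8\right) \left(62 - 83\right)\right) - \frac{22203}{27147} = \left(8 - 99 \left(-21\right)\right) - \frac{7401}{9049} = \left(8 - -2079\right) - \frac{7401}{9049} = \left(8 + 2079\right) - \frac{7401}{9049} = 2087 - \frac{7401}{9049} = \frac{18877862}{9049}$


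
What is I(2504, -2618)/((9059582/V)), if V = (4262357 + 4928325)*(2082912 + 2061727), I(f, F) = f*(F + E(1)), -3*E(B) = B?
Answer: -374614831082214279080/13589373 ≈ -2.7567e+13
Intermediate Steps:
E(B) = -B/3
I(f, F) = f*(-1/3 + F) (I(f, F) = f*(F - 1/3*1) = f*(F - 1/3) = f*(-1/3 + F))
V = 38092059053798 (V = 9190682*4144639 = 38092059053798)
I(2504, -2618)/((9059582/V)) = (2504*(-1/3 - 2618))/((9059582/38092059053798)) = (2504*(-7855/3))/((9059582*(1/38092059053798))) = -19668920/(3*4529791/19046029526899) = -19668920/3*19046029526899/4529791 = -374614831082214279080/13589373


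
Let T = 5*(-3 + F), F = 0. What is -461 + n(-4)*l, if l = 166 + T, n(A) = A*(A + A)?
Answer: 4371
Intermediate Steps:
T = -15 (T = 5*(-3 + 0) = 5*(-3) = -15)
n(A) = 2*A² (n(A) = A*(2*A) = 2*A²)
l = 151 (l = 166 - 15 = 151)
-461 + n(-4)*l = -461 + (2*(-4)²)*151 = -461 + (2*16)*151 = -461 + 32*151 = -461 + 4832 = 4371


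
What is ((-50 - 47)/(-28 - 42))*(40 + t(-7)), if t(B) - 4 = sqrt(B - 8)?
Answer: 2134/35 + 97*I*sqrt(15)/70 ≈ 60.971 + 5.3669*I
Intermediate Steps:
t(B) = 4 + sqrt(-8 + B) (t(B) = 4 + sqrt(B - 8) = 4 + sqrt(-8 + B))
((-50 - 47)/(-28 - 42))*(40 + t(-7)) = ((-50 - 47)/(-28 - 42))*(40 + (4 + sqrt(-8 - 7))) = (-97/(-70))*(40 + (4 + sqrt(-15))) = (-97*(-1/70))*(40 + (4 + I*sqrt(15))) = 97*(44 + I*sqrt(15))/70 = 2134/35 + 97*I*sqrt(15)/70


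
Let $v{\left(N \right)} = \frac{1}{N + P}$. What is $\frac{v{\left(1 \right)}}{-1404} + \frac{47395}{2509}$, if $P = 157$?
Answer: $\frac{808748087}{42813576} \approx 18.89$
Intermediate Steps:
$v{\left(N \right)} = \frac{1}{157 + N}$ ($v{\left(N \right)} = \frac{1}{N + 157} = \frac{1}{157 + N}$)
$\frac{v{\left(1 \right)}}{-1404} + \frac{47395}{2509} = \frac{1}{\left(157 + 1\right) \left(-1404\right)} + \frac{47395}{2509} = \frac{1}{158} \left(- \frac{1}{1404}\right) + 47395 \cdot \frac{1}{2509} = \frac{1}{158} \left(- \frac{1}{1404}\right) + \frac{47395}{2509} = - \frac{1}{221832} + \frac{47395}{2509} = \frac{808748087}{42813576}$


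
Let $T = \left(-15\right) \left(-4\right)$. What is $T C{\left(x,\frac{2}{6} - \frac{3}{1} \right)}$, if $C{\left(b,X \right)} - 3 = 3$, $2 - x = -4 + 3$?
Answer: $360$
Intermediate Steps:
$x = 3$ ($x = 2 - \left(-4 + 3\right) = 2 - -1 = 2 + 1 = 3$)
$C{\left(b,X \right)} = 6$ ($C{\left(b,X \right)} = 3 + 3 = 6$)
$T = 60$
$T C{\left(x,\frac{2}{6} - \frac{3}{1} \right)} = 60 \cdot 6 = 360$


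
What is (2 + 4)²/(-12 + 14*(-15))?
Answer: -6/37 ≈ -0.16216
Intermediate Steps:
(2 + 4)²/(-12 + 14*(-15)) = 6²/(-12 - 210) = 36/(-222) = 36*(-1/222) = -6/37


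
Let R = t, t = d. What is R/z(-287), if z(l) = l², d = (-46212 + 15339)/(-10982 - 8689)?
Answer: 251/13173013 ≈ 1.9054e-5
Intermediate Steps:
d = 10291/6557 (d = -30873/(-19671) = -30873*(-1/19671) = 10291/6557 ≈ 1.5695)
t = 10291/6557 ≈ 1.5695
R = 10291/6557 ≈ 1.5695
R/z(-287) = 10291/(6557*((-287)²)) = (10291/6557)/82369 = (10291/6557)*(1/82369) = 251/13173013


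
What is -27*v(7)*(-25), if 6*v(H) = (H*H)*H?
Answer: 77175/2 ≈ 38588.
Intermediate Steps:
v(H) = H³/6 (v(H) = ((H*H)*H)/6 = (H²*H)/6 = H³/6)
-27*v(7)*(-25) = -9*7³/2*(-25) = -9*343/2*(-25) = -27*343/6*(-25) = -3087/2*(-25) = 77175/2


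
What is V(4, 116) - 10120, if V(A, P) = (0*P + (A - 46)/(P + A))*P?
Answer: -50803/5 ≈ -10161.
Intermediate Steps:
V(A, P) = P*(-46 + A)/(A + P) (V(A, P) = (0 + (-46 + A)/(A + P))*P = ((-46 + A)/(A + P))*P = P*(-46 + A)/(A + P))
V(4, 116) - 10120 = 116*(-46 + 4)/(4 + 116) - 10120 = 116*(-42)/120 - 10120 = 116*(1/120)*(-42) - 10120 = -203/5 - 10120 = -50803/5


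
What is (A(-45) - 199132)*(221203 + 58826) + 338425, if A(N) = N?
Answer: -55774997708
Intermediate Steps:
(A(-45) - 199132)*(221203 + 58826) + 338425 = (-45 - 199132)*(221203 + 58826) + 338425 = -199177*280029 + 338425 = -55775336133 + 338425 = -55774997708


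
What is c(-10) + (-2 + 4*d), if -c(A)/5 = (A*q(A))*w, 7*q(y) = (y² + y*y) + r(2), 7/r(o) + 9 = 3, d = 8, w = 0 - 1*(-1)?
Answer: 30455/21 ≈ 1450.2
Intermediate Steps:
w = 1 (w = 0 + 1 = 1)
r(o) = -7/6 (r(o) = 7/(-9 + 3) = 7/(-6) = 7*(-⅙) = -7/6)
q(y) = -⅙ + 2*y²/7 (q(y) = ((y² + y*y) - 7/6)/7 = ((y² + y²) - 7/6)/7 = (2*y² - 7/6)/7 = (-7/6 + 2*y²)/7 = -⅙ + 2*y²/7)
c(A) = -5*A*(-⅙ + 2*A²/7)
c(-10) + (-2 + 4*d) = (5/42)*(-10)*(7 - 12*(-10)²) + (-2 + 4*8) = (5/42)*(-10)*(7 - 12*100) + (-2 + 32) = (5/42)*(-10)*(7 - 1200) + 30 = (5/42)*(-10)*(-1193) + 30 = 29825/21 + 30 = 30455/21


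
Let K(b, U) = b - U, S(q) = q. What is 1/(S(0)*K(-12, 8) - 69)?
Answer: -1/69 ≈ -0.014493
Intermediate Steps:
1/(S(0)*K(-12, 8) - 69) = 1/(0*(-12 - 1*8) - 69) = 1/(0*(-12 - 8) - 69) = 1/(0*(-20) - 69) = 1/(0 - 69) = 1/(-69) = -1/69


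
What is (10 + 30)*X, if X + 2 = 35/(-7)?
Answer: -280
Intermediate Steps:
X = -7 (X = -2 + 35/(-7) = -2 + 35*(-⅐) = -2 - 5 = -7)
(10 + 30)*X = (10 + 30)*(-7) = 40*(-7) = -280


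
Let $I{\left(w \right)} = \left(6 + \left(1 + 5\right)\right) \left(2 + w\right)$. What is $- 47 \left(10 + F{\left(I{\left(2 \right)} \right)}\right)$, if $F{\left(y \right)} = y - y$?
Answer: $-470$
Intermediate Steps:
$I{\left(w \right)} = 24 + 12 w$ ($I{\left(w \right)} = \left(6 + 6\right) \left(2 + w\right) = 12 \left(2 + w\right) = 24 + 12 w$)
$F{\left(y \right)} = 0$
$- 47 \left(10 + F{\left(I{\left(2 \right)} \right)}\right) = - 47 \left(10 + 0\right) = \left(-47\right) 10 = -470$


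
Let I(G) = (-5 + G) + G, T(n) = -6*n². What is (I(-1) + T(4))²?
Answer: 10609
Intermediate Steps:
I(G) = -5 + 2*G
(I(-1) + T(4))² = ((-5 + 2*(-1)) - 6*4²)² = ((-5 - 2) - 6*16)² = (-7 - 96)² = (-103)² = 10609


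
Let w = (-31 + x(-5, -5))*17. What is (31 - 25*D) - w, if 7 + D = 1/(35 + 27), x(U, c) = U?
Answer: 50691/62 ≈ 817.60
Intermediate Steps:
D = -433/62 (D = -7 + 1/(35 + 27) = -7 + 1/62 = -433/62 ≈ -6.9839)
w = -612 (w = (-31 - 5)*17 = -36*17 = -612)
(31 - 25*D) - w = (31 - 25*(-433/62)) - 1*(-612) = (31 + 10825/62) + 612 = 12747/62 + 612 = 50691/62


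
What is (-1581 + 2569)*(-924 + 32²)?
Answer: 98800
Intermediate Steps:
(-1581 + 2569)*(-924 + 32²) = 988*(-924 + 1024) = 988*100 = 98800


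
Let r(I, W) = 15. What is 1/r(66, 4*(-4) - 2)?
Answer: 1/15 ≈ 0.066667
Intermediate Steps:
1/r(66, 4*(-4) - 2) = 1/15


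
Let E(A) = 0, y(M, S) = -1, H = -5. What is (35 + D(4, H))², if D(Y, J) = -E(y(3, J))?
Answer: 1225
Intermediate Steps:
D(Y, J) = 0 (D(Y, J) = -1*0 = 0)
(35 + D(4, H))² = (35 + 0)² = 35² = 1225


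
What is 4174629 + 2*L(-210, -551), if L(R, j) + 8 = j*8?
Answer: 4165797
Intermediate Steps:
L(R, j) = -8 + 8*j (L(R, j) = -8 + j*8 = -8 + 8*j)
4174629 + 2*L(-210, -551) = 4174629 + 2*(-8 + 8*(-551)) = 4174629 + 2*(-8 - 4408) = 4174629 + 2*(-4416) = 4174629 - 8832 = 4165797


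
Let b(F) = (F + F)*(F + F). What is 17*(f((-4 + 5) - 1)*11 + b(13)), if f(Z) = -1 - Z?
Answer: 11305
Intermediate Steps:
b(F) = 4*F² (b(F) = (2*F)*(2*F) = 4*F²)
17*(f((-4 + 5) - 1)*11 + b(13)) = 17*((-1 - ((-4 + 5) - 1))*11 + 4*13²) = 17*((-1 - (1 - 1))*11 + 4*169) = 17*((-1 - 1*0)*11 + 676) = 17*((-1 + 0)*11 + 676) = 17*(-1*11 + 676) = 17*(-11 + 676) = 17*665 = 11305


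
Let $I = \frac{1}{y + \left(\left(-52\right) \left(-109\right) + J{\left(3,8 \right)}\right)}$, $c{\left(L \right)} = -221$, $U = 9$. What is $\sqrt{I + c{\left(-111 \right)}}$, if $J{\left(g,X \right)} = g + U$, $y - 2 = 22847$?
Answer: $\frac{2 i \sqrt{44968180083}}{28529} \approx 14.866 i$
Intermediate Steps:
$y = 22849$ ($y = 2 + 22847 = 22849$)
$J{\left(g,X \right)} = 9 + g$ ($J{\left(g,X \right)} = g + 9 = 9 + g$)
$I = \frac{1}{28529}$ ($I = \frac{1}{22849 + \left(\left(-52\right) \left(-109\right) + \left(9 + 3\right)\right)} = \frac{1}{22849 + \left(5668 + 12\right)} = \frac{1}{22849 + 5680} = \frac{1}{28529} \approx 3.5052 \cdot 10^{-5}$)
$\sqrt{I + c{\left(-111 \right)}} = \sqrt{\frac{1}{28529} - 221} = \sqrt{- \frac{6304908}{28529}} = \frac{2 i \sqrt{44968180083}}{28529}$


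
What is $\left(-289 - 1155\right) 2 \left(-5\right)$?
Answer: $14440$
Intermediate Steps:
$\left(-289 - 1155\right) 2 \left(-5\right) = \left(-1444\right) \left(-10\right) = 14440$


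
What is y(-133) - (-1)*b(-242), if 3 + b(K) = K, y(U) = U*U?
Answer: 17444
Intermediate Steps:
y(U) = U**2
b(K) = -3 + K
y(-133) - (-1)*b(-242) = (-133)**2 - (-1)*(-3 - 242) = 17689 - (-1)*(-245) = 17689 - 1*245 = 17689 - 245 = 17444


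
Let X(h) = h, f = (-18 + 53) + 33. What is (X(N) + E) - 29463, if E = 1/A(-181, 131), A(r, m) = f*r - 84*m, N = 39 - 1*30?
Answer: -686631649/23312 ≈ -29454.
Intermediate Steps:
f = 68 (f = 35 + 33 = 68)
N = 9 (N = 39 - 30 = 9)
A(r, m) = -84*m + 68*r (A(r, m) = 68*r - 84*m = -84*m + 68*r)
E = -1/23312 (E = 1/(-84*131 + 68*(-181)) = 1/(-11004 - 12308) = 1/(-23312) = -1/23312 ≈ -4.2896e-5)
(X(N) + E) - 29463 = (9 - 1/23312) - 29463 = 209807/23312 - 29463 = -686631649/23312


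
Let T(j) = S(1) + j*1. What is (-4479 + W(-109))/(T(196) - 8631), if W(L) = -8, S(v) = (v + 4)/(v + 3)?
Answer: 17948/33735 ≈ 0.53203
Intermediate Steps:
S(v) = (4 + v)/(3 + v)
T(j) = 5/4 + j (T(j) = (4 + 1)/(3 + 1) + j*1 = 5/4 + j)
(-4479 + W(-109))/(T(196) - 8631) = (-4479 - 8)/((5/4 + 196) - 8631) = -4487/(789/4 - 8631) = -4487/(-33735/4) = -4487*(-4/33735) = 17948/33735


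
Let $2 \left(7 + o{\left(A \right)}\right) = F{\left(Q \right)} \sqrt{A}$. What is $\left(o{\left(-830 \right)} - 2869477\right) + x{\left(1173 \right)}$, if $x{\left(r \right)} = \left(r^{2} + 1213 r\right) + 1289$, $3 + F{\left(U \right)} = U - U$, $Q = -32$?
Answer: $-69417 - \frac{3 i \sqrt{830}}{2} \approx -69417.0 - 43.215 i$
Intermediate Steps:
$F{\left(U \right)} = -3$ ($F{\left(U \right)} = -3 + \left(U - U\right) = -3 + 0 = -3$)
$x{\left(r \right)} = 1289 + r^{2} + 1213 r$
$o{\left(A \right)} = -7 - \frac{3 \sqrt{A}}{2}$ ($o{\left(A \right)} = -7 + \frac{\left(-3\right) \sqrt{A}}{2} = -7 - \frac{3 \sqrt{A}}{2}$)
$\left(o{\left(-830 \right)} - 2869477\right) + x{\left(1173 \right)} = \left(\left(-7 - \frac{3 \sqrt{-830}}{2}\right) - 2869477\right) + \left(1289 + 1173^{2} + 1213 \cdot 1173\right) = \left(\left(-7 - \frac{3 i \sqrt{830}}{2}\right) - 2869477\right) + \left(1289 + 1375929 + 1422849\right) = \left(\left(-7 - \frac{3 i \sqrt{830}}{2}\right) - 2869477\right) + 2800067 = \left(-2869484 - \frac{3 i \sqrt{830}}{2}\right) + 2800067 = -69417 - \frac{3 i \sqrt{830}}{2}$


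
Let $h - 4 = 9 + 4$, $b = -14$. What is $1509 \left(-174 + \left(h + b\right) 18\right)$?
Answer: $-181080$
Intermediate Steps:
$h = 17$ ($h = 4 + \left(9 + 4\right) = 4 + 13 = 17$)
$1509 \left(-174 + \left(h + b\right) 18\right) = 1509 \left(-174 + \left(17 - 14\right) 18\right) = 1509 \left(-174 + 3 \cdot 18\right) = 1509 \left(-174 + 54\right) = 1509 \left(-120\right) = -181080$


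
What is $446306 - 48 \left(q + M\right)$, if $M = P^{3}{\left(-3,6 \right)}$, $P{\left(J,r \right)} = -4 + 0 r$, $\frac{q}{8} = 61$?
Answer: $425954$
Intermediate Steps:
$q = 488$ ($q = 8 \cdot 61 = 488$)
$P{\left(J,r \right)} = -4$ ($P{\left(J,r \right)} = -4 + 0 = -4$)
$M = -64$ ($M = \left(-4\right)^{3} = -64$)
$446306 - 48 \left(q + M\right) = 446306 - 48 \left(488 - 64\right) = 446306 - 48 \cdot 424 = 446306 - 20352 = 425954$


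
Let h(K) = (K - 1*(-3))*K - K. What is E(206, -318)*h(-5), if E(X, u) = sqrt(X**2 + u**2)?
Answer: 30*sqrt(35890) ≈ 5683.4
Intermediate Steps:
h(K) = -K + K*(3 + K) (h(K) = (K + 3)*K - K = (3 + K)*K - K = K*(3 + K) - K = -K + K*(3 + K))
E(206, -318)*h(-5) = sqrt(206**2 + (-318)**2)*(-5*(2 - 5)) = sqrt(42436 + 101124)*(-5*(-3)) = sqrt(143560)*15 = (2*sqrt(35890))*15 = 30*sqrt(35890)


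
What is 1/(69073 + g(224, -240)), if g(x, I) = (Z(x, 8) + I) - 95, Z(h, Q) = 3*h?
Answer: 1/69410 ≈ 1.4407e-5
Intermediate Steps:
g(x, I) = -95 + I + 3*x (g(x, I) = (3*x + I) - 95 = (I + 3*x) - 95 = -95 + I + 3*x)
1/(69073 + g(224, -240)) = 1/(69073 + (-95 - 240 + 3*224)) = 1/(69073 + (-95 - 240 + 672)) = 1/(69073 + 337) = 1/69410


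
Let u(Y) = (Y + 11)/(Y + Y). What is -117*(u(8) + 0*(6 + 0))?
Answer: -2223/16 ≈ -138.94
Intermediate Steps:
u(Y) = (11 + Y)/(2*Y) (u(Y) = (11 + Y)/((2*Y)) = (11 + Y)*(1/(2*Y)) = (11 + Y)/(2*Y))
-117*(u(8) + 0*(6 + 0)) = -117*((½)*(11 + 8)/8 + 0*(6 + 0)) = -117*((½)*(⅛)*19 + 0*6) = -117*(19/16 + 0) = -117*19/16 = -2223/16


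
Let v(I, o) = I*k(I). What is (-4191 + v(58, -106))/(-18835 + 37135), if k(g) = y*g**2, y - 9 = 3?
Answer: 779051/6100 ≈ 127.71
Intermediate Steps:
y = 12 (y = 9 + 3 = 12)
k(g) = 12*g**2
v(I, o) = 12*I**3 (v(I, o) = I*(12*I**2) = 12*I**3)
(-4191 + v(58, -106))/(-18835 + 37135) = (-4191 + 12*58**3)/(-18835 + 37135) = (-4191 + 12*195112)/18300 = (-4191 + 2341344)*(1/18300) = 2337153*(1/18300) = 779051/6100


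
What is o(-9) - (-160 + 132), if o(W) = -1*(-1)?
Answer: 29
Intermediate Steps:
o(W) = 1
o(-9) - (-160 + 132) = 1 - (-160 + 132) = 1 - 1*(-28) = 1 + 28 = 29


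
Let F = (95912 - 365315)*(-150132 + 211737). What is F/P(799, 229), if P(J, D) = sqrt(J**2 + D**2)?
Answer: -16596571815*sqrt(690842)/690842 ≈ -1.9968e+7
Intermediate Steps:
F = -16596571815 (F = -269403*61605 = -16596571815)
P(J, D) = sqrt(D**2 + J**2)
F/P(799, 229) = -16596571815/sqrt(229**2 + 799**2) = -16596571815/sqrt(52441 + 638401) = -16596571815*sqrt(690842)/690842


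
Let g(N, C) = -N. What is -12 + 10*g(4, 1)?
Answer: -52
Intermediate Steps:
-12 + 10*g(4, 1) = -12 + 10*(-1*4) = -12 + 10*(-4) = -12 - 40 = -52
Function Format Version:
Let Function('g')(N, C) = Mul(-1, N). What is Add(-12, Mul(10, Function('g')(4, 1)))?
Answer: -52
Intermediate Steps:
Add(-12, Mul(10, Function('g')(4, 1))) = Add(-12, Mul(10, Mul(-1, 4))) = Add(-12, Mul(10, -4)) = Add(-12, -40) = -52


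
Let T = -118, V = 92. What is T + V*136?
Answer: 12394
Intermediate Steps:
T + V*136 = -118 + 92*136 = -118 + 12512 = 12394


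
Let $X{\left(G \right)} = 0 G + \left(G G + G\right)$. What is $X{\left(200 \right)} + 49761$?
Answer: $89961$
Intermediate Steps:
$X{\left(G \right)} = G + G^{2}$ ($X{\left(G \right)} = 0 + \left(G^{2} + G\right) = 0 + \left(G + G^{2}\right) = G + G^{2}$)
$X{\left(200 \right)} + 49761 = 200 \left(1 + 200\right) + 49761 = 200 \cdot 201 + 49761 = 40200 + 49761 = 89961$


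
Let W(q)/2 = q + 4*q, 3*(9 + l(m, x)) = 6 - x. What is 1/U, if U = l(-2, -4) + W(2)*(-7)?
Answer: -3/437 ≈ -0.0068650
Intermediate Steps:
l(m, x) = -7 - x/3 (l(m, x) = -9 + (6 - x)/3 = -9 + (2 - x/3) = -7 - x/3)
W(q) = 10*q (W(q) = 2*(q + 4*q) = 2*(5*q) = 10*q)
U = -437/3 (U = (-7 - ⅓*(-4)) + (10*2)*(-7) = (-7 + 4/3) + 20*(-7) = -17/3 - 140 = -437/3 ≈ -145.67)
1/U = 1/(-437/3) = -3/437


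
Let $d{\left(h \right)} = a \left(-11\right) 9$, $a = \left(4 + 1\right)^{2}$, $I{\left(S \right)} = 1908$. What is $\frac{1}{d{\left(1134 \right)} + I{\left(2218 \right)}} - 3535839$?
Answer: $- \frac{2004820714}{567} \approx -3.5358 \cdot 10^{6}$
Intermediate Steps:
$a = 25$ ($a = 5^{2} = 25$)
$d{\left(h \right)} = -2475$ ($d{\left(h \right)} = 25 \left(-11\right) 9 = \left(-275\right) 9 = -2475$)
$\frac{1}{d{\left(1134 \right)} + I{\left(2218 \right)}} - 3535839 = \frac{1}{-2475 + 1908} - 3535839 = \frac{1}{-567} - 3535839 = - \frac{1}{567} - 3535839 = - \frac{2004820714}{567}$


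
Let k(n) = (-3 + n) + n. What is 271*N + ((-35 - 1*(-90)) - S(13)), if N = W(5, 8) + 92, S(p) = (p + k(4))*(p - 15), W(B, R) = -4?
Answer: 23939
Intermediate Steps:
k(n) = -3 + 2*n
S(p) = (-15 + p)*(5 + p) (S(p) = (p + (-3 + 2*4))*(p - 15) = (p + (-3 + 8))*(-15 + p) = (p + 5)*(-15 + p) = (5 + p)*(-15 + p) = (-15 + p)*(5 + p))
N = 88 (N = -4 + 92 = 88)
271*N + ((-35 - 1*(-90)) - S(13)) = 271*88 + ((-35 - 1*(-90)) - (-75 + 13**2 - 10*13)) = 23848 + ((-35 + 90) - (-75 + 169 - 130)) = 23848 + (55 - 1*(-36)) = 23848 + (55 + 36) = 23848 + 91 = 23939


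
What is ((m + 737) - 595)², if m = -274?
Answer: 17424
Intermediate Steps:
((m + 737) - 595)² = ((-274 + 737) - 595)² = (463 - 595)² = (-132)² = 17424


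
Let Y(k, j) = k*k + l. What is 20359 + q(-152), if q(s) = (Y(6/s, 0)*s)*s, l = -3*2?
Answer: -118229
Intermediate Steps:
l = -6
Y(k, j) = -6 + k² (Y(k, j) = k*k - 6 = k² - 6 = -6 + k²)
q(s) = s²*(-6 + 36/s²) (q(s) = ((-6 + (6/s)²)*s)*s = ((-6 + 36/s²)*s)*s = (s*(-6 + 36/s²))*s = s²*(-6 + 36/s²))
20359 + q(-152) = 20359 + (36 - 6*(-152)²) = 20359 + (36 - 6*23104) = 20359 + (36 - 138624) = 20359 - 138588 = -118229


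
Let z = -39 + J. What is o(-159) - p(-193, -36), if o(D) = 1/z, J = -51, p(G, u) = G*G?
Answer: -3352411/90 ≈ -37249.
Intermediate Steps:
p(G, u) = G²
z = -90 (z = -39 - 51 = -90)
o(D) = -1/90 (o(D) = 1/(-90) = -1/90)
o(-159) - p(-193, -36) = -1/90 - 1*(-193)² = -1/90 - 1*37249 = -1/90 - 37249 = -3352411/90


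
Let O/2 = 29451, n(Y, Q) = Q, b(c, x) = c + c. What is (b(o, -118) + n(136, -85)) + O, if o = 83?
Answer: 58983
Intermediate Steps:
b(c, x) = 2*c
O = 58902 (O = 2*29451 = 58902)
(b(o, -118) + n(136, -85)) + O = (2*83 - 85) + 58902 = (166 - 85) + 58902 = 81 + 58902 = 58983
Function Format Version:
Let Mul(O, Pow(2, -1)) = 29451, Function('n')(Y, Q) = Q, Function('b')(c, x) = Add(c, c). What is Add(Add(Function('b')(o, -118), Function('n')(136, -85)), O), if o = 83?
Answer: 58983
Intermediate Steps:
Function('b')(c, x) = Mul(2, c)
O = 58902 (O = Mul(2, 29451) = 58902)
Add(Add(Function('b')(o, -118), Function('n')(136, -85)), O) = Add(Add(Mul(2, 83), -85), 58902) = Add(Add(166, -85), 58902) = Add(81, 58902) = 58983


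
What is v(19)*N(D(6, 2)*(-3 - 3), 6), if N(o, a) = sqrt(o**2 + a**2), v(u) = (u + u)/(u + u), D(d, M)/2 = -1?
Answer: 6*sqrt(5) ≈ 13.416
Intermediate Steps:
D(d, M) = -2 (D(d, M) = 2*(-1) = -2)
v(u) = 1 (v(u) = (2*u)/((2*u)) = (2*u)*(1/(2*u)) = 1)
N(o, a) = sqrt(a**2 + o**2)
v(19)*N(D(6, 2)*(-3 - 3), 6) = 1*sqrt(6**2 + (-2*(-3 - 3))**2) = 1*sqrt(36 + (-2*(-6))**2) = 1*sqrt(36 + 12**2) = 1*sqrt(36 + 144) = 1*sqrt(180) = 1*(6*sqrt(5)) = 6*sqrt(5)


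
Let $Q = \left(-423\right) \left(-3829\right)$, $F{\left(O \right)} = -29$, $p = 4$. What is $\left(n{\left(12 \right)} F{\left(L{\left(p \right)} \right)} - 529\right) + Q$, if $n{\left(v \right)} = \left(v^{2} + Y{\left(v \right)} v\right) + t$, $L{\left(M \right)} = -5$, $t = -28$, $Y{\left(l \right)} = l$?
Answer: $1611598$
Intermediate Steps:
$n{\left(v \right)} = -28 + 2 v^{2}$ ($n{\left(v \right)} = \left(v^{2} + v v\right) - 28 = \left(v^{2} + v^{2}\right) - 28 = 2 v^{2} - 28 = -28 + 2 v^{2}$)
$Q = 1619667$
$\left(n{\left(12 \right)} F{\left(L{\left(p \right)} \right)} - 529\right) + Q = \left(\left(-28 + 2 \cdot 12^{2}\right) \left(-29\right) - 529\right) + 1619667 = \left(\left(-28 + 2 \cdot 144\right) \left(-29\right) - 529\right) + 1619667 = \left(\left(-28 + 288\right) \left(-29\right) - 529\right) + 1619667 = \left(260 \left(-29\right) - 529\right) + 1619667 = \left(-7540 - 529\right) + 1619667 = -8069 + 1619667 = 1611598$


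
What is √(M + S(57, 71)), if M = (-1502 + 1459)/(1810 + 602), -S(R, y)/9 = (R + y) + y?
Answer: I*√289435645/402 ≈ 42.32*I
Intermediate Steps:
S(R, y) = -18*y - 9*R (S(R, y) = -9*((R + y) + y) = -9*(R + 2*y) = -18*y - 9*R)
M = -43/2412 ≈ -0.017828
√(M + S(57, 71)) = √(-43/2412 + (-18*71 - 9*57)) = √(-43/2412 + (-1278 - 513)) = √(-43/2412 - 1791) = √(-4319935/2412) = I*√289435645/402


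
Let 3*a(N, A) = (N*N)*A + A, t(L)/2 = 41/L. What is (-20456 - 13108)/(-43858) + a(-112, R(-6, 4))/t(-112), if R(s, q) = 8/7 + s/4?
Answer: 5504050286/2697267 ≈ 2040.6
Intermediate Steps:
R(s, q) = 8/7 + s/4 (R(s, q) = 8*(1/7) + s*(1/4) = 8/7 + s/4)
t(L) = 82/L (t(L) = 2*(41/L) = 82/L)
a(N, A) = A/3 + A*N**2/3 (a(N, A) = ((N*N)*A + A)/3 = (N**2*A + A)/3 = (A*N**2 + A)/3 = (A + A*N**2)/3 = A/3 + A*N**2/3)
(-20456 - 13108)/(-43858) + a(-112, R(-6, 4))/t(-112) = (-20456 - 13108)/(-43858) + ((8/7 + (1/4)*(-6))*(1 + (-112)**2)/3)/((82/(-112))) = -33564*(-1/43858) + ((8/7 - 3/2)*(1 + 12544)/3)/((82*(-1/112))) = 16782/21929 + ((1/3)*(-5/14)*12545)/(-41/56) = 16782/21929 - 62725/42*(-56/41) = 16782/21929 + 250900/123 = 5504050286/2697267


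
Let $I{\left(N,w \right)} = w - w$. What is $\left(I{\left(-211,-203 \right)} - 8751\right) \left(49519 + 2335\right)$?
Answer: $-453774354$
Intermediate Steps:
$I{\left(N,w \right)} = 0$
$\left(I{\left(-211,-203 \right)} - 8751\right) \left(49519 + 2335\right) = \left(0 - 8751\right) \left(49519 + 2335\right) = \left(-8751\right) 51854 = -453774354$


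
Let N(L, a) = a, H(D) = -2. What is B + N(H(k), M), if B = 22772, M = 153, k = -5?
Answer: 22925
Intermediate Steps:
B + N(H(k), M) = 22772 + 153 = 22925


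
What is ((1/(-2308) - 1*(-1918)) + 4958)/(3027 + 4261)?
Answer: 15869807/16820704 ≈ 0.94347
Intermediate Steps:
((1/(-2308) - 1*(-1918)) + 4958)/(3027 + 4261) = ((-1/2308 + 1918) + 4958)/7288 = (4426743/2308 + 4958)*(1/7288) = (15869807/2308)*(1/7288) = 15869807/16820704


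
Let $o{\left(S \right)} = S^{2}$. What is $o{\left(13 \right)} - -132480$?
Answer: $132649$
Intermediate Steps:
$o{\left(13 \right)} - -132480 = 13^{2} - -132480 = 169 + 132480 = 132649$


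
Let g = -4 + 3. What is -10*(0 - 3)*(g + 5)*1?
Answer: 120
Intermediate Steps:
g = -1
-10*(0 - 3)*(g + 5)*1 = -10*(0 - 3)*(-1 + 5)*1 = -(-30)*4*1 = -10*(-12)*1 = 120*1 = 120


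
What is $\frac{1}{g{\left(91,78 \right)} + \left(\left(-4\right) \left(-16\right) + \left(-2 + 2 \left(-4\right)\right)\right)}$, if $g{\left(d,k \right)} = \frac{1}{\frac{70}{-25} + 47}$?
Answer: $\frac{221}{11939} \approx 0.018511$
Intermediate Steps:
$g{\left(d,k \right)} = \frac{5}{221}$ ($g{\left(d,k \right)} = \frac{1}{70 \left(- \frac{1}{25}\right) + 47} = \frac{1}{- \frac{14}{5} + 47} = \frac{1}{\frac{221}{5}} = \frac{5}{221}$)
$\frac{1}{g{\left(91,78 \right)} + \left(\left(-4\right) \left(-16\right) + \left(-2 + 2 \left(-4\right)\right)\right)} = \frac{1}{\frac{5}{221} + \left(\left(-4\right) \left(-16\right) + \left(-2 + 2 \left(-4\right)\right)\right)} = \frac{1}{\frac{5}{221} + \left(64 - 10\right)} = \frac{1}{\frac{5}{221} + 54} = \frac{1}{\frac{11939}{221}} = \frac{221}{11939}$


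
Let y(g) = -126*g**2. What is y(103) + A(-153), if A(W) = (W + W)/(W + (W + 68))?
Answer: -9357129/7 ≈ -1.3367e+6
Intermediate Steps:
A(W) = 2*W/(68 + 2*W) (A(W) = (2*W)/(W + (68 + W)) = (2*W)/(68 + 2*W) = 2*W/(68 + 2*W))
y(103) + A(-153) = -126*103**2 - 153/(34 - 153) = -126*10609 - 153/(-119) = -1336734 - 153*(-1/119) = -1336734 + 9/7 = -9357129/7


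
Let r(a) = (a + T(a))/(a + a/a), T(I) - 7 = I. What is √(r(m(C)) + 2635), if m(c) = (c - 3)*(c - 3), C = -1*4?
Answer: √263710/10 ≈ 51.353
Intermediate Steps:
C = -4
m(c) = (-3 + c)² (m(c) = (-3 + c)*(-3 + c) = (-3 + c)²)
T(I) = 7 + I
r(a) = (7 + 2*a)/(1 + a) (r(a) = (a + (7 + a))/(a + a/a) = (7 + 2*a)/(a + 1) = (7 + 2*a)/(1 + a))
√(r(m(C)) + 2635) = √((7 + 2*(-3 - 4)²)/(1 + (-3 - 4)²) + 2635) = √((7 + 2*(-7)²)/(1 + (-7)²) + 2635) = √((7 + 2*49)/(1 + 49) + 2635) = √((7 + 98)/50 + 2635) = √((1/50)*105 + 2635) = √(21/10 + 2635) = √(26371/10) = √263710/10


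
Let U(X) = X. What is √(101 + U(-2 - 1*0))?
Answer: 3*√11 ≈ 9.9499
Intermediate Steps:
√(101 + U(-2 - 1*0)) = √(101 + (-2 - 1*0)) = √(101 + (-2 + 0)) = √(101 - 2) = √99 = 3*√11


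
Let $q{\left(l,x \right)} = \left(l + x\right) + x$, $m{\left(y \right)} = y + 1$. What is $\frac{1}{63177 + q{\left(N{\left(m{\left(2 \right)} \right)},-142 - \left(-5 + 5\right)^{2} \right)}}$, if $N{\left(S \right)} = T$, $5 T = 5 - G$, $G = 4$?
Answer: $\frac{5}{314466} \approx 1.59 \cdot 10^{-5}$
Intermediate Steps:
$T = \frac{1}{5}$ ($T = \frac{5 - 4}{5} = \frac{1}{5} \cdot 1 = \frac{1}{5} \approx 0.2$)
$m{\left(y \right)} = 1 + y$
$N{\left(S \right)} = \frac{1}{5}$
$q{\left(l,x \right)} = l + 2 x$
$\frac{1}{63177 + q{\left(N{\left(m{\left(2 \right)} \right)},-142 - \left(-5 + 5\right)^{2} \right)}} = \frac{1}{63177 + \left(\frac{1}{5} + 2 \left(-142 - \left(-5 + 5\right)^{2}\right)\right)} = \frac{1}{63177 + \left(\frac{1}{5} + 2 \left(-142 - 0^{2}\right)\right)} = \frac{1}{63177 + \left(\frac{1}{5} + 2 \left(-142 - 0\right)\right)} = \frac{1}{63177 + \left(\frac{1}{5} + 2 \left(-142 + 0\right)\right)} = \frac{1}{63177 + \left(\frac{1}{5} + 2 \left(-142\right)\right)} = \frac{1}{63177 + \left(\frac{1}{5} - 284\right)} = \frac{1}{63177 - \frac{1419}{5}} = \frac{1}{\frac{314466}{5}} = \frac{5}{314466}$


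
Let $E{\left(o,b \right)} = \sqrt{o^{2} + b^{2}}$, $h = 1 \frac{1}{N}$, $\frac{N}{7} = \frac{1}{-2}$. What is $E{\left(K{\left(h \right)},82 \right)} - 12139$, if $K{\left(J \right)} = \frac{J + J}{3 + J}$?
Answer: $-12139 + \frac{2 \sqrt{606845}}{19} \approx -12057.0$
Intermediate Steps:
$N = - \frac{7}{2}$ ($N = \frac{7}{-2} = 7 \left(- \frac{1}{2}\right) = - \frac{7}{2} \approx -3.5$)
$h = - \frac{2}{7}$ ($h = 1 \frac{1}{- \frac{7}{2}} = 1 \left(- \frac{2}{7}\right) = - \frac{2}{7} \approx -0.28571$)
$K{\left(J \right)} = \frac{2 J}{3 + J}$
$E{\left(o,b \right)} = \sqrt{b^{2} + o^{2}}$
$E{\left(K{\left(h \right)},82 \right)} - 12139 = \sqrt{82^{2} + \left(2 \left(- \frac{2}{7}\right) \frac{1}{3 - \frac{2}{7}}\right)^{2}} - 12139 = \sqrt{6724 + \left(2 \left(- \frac{2}{7}\right) \frac{1}{\frac{19}{7}}\right)^{2}} - 12139 = \sqrt{6724 + \left(2 \left(- \frac{2}{7}\right) \frac{7}{19}\right)^{2}} - 12139 = \sqrt{6724 + \left(- \frac{4}{19}\right)^{2}} - 12139 = \sqrt{6724 + \frac{16}{361}} - 12139 = \sqrt{\frac{2427380}{361}} - 12139 = \frac{2 \sqrt{606845}}{19} - 12139 = -12139 + \frac{2 \sqrt{606845}}{19}$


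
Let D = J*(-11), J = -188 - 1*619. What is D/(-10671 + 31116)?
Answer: 2959/6815 ≈ 0.43419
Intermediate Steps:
J = -807 (J = -188 - 619 = -807)
D = 8877 (D = -807*(-11) = 8877)
D/(-10671 + 31116) = 8877/(-10671 + 31116) = 8877/20445 = 8877*(1/20445) = 2959/6815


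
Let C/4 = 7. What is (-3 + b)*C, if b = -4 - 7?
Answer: -392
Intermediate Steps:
C = 28 (C = 4*7 = 28)
b = -11
(-3 + b)*C = (-3 - 11)*28 = -14*28 = -392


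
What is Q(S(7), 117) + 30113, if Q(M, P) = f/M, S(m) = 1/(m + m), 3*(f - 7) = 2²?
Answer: 90689/3 ≈ 30230.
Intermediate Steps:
f = 25/3 (f = 7 + (⅓)*2² = 7 + (⅓)*4 = 7 + 4/3 = 25/3 ≈ 8.3333)
S(m) = 1/(2*m)
Q(M, P) = 25/(3*M)
Q(S(7), 117) + 30113 = 25/(3*(((½)/7))) + 30113 = 25/(3*(((½)*(⅐)))) + 30113 = 25/(3*(1/14)) + 30113 = (25/3)*14 + 30113 = 350/3 + 30113 = 90689/3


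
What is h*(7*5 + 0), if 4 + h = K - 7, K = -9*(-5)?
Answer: 1190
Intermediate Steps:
K = 45
h = 34 (h = -4 + (45 - 7) = -4 + 38 = 34)
h*(7*5 + 0) = 34*(7*5 + 0) = 34*(35 + 0) = 34*35 = 1190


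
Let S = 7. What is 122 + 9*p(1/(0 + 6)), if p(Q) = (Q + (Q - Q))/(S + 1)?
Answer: 1955/16 ≈ 122.19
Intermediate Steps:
p(Q) = Q/8 (p(Q) = (Q + (Q - Q))/(7 + 1) = (Q + 0)/8 = Q*(⅛) = Q/8)
122 + 9*p(1/(0 + 6)) = 122 + 9*(1/(8*(0 + 6))) = 122 + 9*((⅛)/6) = 122 + 9*((⅛)*(⅙)) = 122 + 9*(1/48) = 122 + 3/16 = 1955/16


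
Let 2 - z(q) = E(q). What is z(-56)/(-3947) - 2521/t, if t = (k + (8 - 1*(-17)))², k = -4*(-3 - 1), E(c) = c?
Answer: -10047885/6634907 ≈ -1.5144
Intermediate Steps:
k = 16 (k = -4*(-4) = 16)
z(q) = 2 - q
t = 1681 (t = (16 + (8 - 1*(-17)))² = (16 + (8 + 17))² = (16 + 25)² = 41² = 1681)
z(-56)/(-3947) - 2521/t = (2 - 1*(-56))/(-3947) - 2521/1681 = (2 + 56)*(-1/3947) - 2521*1/1681 = 58*(-1/3947) - 2521/1681 = -58/3947 - 2521/1681 = -10047885/6634907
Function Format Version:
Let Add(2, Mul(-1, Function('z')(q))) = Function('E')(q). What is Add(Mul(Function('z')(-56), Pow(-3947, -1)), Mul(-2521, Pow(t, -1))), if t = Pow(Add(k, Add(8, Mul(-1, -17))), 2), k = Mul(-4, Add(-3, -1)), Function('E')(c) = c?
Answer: Rational(-10047885, 6634907) ≈ -1.5144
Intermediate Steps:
k = 16 (k = Mul(-4, -4) = 16)
Function('z')(q) = Add(2, Mul(-1, q))
t = 1681 (t = Pow(Add(16, Add(8, Mul(-1, -17))), 2) = Pow(Add(16, Add(8, 17)), 2) = Pow(Add(16, 25), 2) = Pow(41, 2) = 1681)
Add(Mul(Function('z')(-56), Pow(-3947, -1)), Mul(-2521, Pow(t, -1))) = Add(Mul(Add(2, Mul(-1, -56)), Pow(-3947, -1)), Mul(-2521, Pow(1681, -1))) = Add(Mul(Add(2, 56), Rational(-1, 3947)), Mul(-2521, Rational(1, 1681))) = Add(Mul(58, Rational(-1, 3947)), Rational(-2521, 1681)) = Add(Rational(-58, 3947), Rational(-2521, 1681)) = Rational(-10047885, 6634907)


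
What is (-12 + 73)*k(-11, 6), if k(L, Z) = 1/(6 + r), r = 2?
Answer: 61/8 ≈ 7.6250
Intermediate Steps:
k(L, Z) = ⅛ (k(L, Z) = 1/(6 + 2) = 1/8 = ⅛)
(-12 + 73)*k(-11, 6) = (-12 + 73)*(⅛) = 61*(⅛) = 61/8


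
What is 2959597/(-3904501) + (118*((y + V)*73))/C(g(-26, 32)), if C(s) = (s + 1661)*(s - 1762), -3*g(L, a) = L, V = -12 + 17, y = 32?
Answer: -44588710584721/51436607688670 ≈ -0.86687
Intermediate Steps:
V = 5
g(L, a) = -L/3
C(s) = (-1762 + s)*(1661 + s) (C(s) = (1661 + s)*(-1762 + s) = (-1762 + s)*(1661 + s))
2959597/(-3904501) + (118*((y + V)*73))/C(g(-26, 32)) = 2959597/(-3904501) + (118*((32 + 5)*73))/(-2926682 + (-⅓*(-26))² - (-101)*(-26)/3) = 2959597*(-1/3904501) + (118*(37*73))/(-2926682 + (26/3)² - 101*26/3) = -2959597/3904501 + (118*2701)/(-2926682 + 676/9 - 2626/3) = -2959597/3904501 + 318718/(-26347340/9) = -2959597/3904501 + 318718*(-9/26347340) = -2959597/3904501 - 1434231/13173670 = -44588710584721/51436607688670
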